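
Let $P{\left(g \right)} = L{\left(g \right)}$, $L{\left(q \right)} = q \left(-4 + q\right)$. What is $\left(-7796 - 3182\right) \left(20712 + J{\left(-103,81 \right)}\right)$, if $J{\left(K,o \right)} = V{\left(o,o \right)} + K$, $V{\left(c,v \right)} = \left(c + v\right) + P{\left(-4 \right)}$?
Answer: $-228375334$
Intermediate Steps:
$P{\left(g \right)} = g \left(-4 + g\right)$
$V{\left(c,v \right)} = 32 + c + v$ ($V{\left(c,v \right)} = \left(c + v\right) - 4 \left(-4 - 4\right) = \left(c + v\right) - -32 = \left(c + v\right) + 32 = 32 + c + v$)
$J{\left(K,o \right)} = 32 + K + 2 o$ ($J{\left(K,o \right)} = \left(32 + o + o\right) + K = \left(32 + 2 o\right) + K = 32 + K + 2 o$)
$\left(-7796 - 3182\right) \left(20712 + J{\left(-103,81 \right)}\right) = \left(-7796 - 3182\right) \left(20712 + \left(32 - 103 + 2 \cdot 81\right)\right) = - 10978 \left(20712 + \left(32 - 103 + 162\right)\right) = - 10978 \left(20712 + 91\right) = \left(-10978\right) 20803 = -228375334$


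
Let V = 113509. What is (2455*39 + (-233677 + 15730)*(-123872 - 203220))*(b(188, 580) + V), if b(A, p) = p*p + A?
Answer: 32086882156189293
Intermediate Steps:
b(A, p) = A + p² (b(A, p) = p² + A = A + p²)
(2455*39 + (-233677 + 15730)*(-123872 - 203220))*(b(188, 580) + V) = (2455*39 + (-233677 + 15730)*(-123872 - 203220))*((188 + 580²) + 113509) = (95745 - 217947*(-327092))*((188 + 336400) + 113509) = (95745 + 71288720124)*(336588 + 113509) = 71288815869*450097 = 32086882156189293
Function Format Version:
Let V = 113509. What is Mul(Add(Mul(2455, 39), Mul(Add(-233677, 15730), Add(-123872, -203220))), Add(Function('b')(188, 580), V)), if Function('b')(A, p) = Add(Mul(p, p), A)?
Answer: 32086882156189293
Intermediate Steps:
Function('b')(A, p) = Add(A, Pow(p, 2)) (Function('b')(A, p) = Add(Pow(p, 2), A) = Add(A, Pow(p, 2)))
Mul(Add(Mul(2455, 39), Mul(Add(-233677, 15730), Add(-123872, -203220))), Add(Function('b')(188, 580), V)) = Mul(Add(Mul(2455, 39), Mul(Add(-233677, 15730), Add(-123872, -203220))), Add(Add(188, Pow(580, 2)), 113509)) = Mul(Add(95745, Mul(-217947, -327092)), Add(Add(188, 336400), 113509)) = Mul(Add(95745, 71288720124), Add(336588, 113509)) = Mul(71288815869, 450097) = 32086882156189293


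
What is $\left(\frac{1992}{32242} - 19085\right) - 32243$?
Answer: $- \frac{827457692}{16121} \approx -51328.0$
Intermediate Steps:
$\left(\frac{1992}{32242} - 19085\right) - 32243 = \left(1992 \cdot \frac{1}{32242} - 19085\right) - 32243 = \left(\frac{996}{16121} - 19085\right) - 32243 = - \frac{307668289}{16121} - 32243 = - \frac{827457692}{16121}$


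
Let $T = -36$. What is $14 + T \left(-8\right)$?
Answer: $302$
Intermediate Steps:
$14 + T \left(-8\right) = 14 - -288 = 14 + 288 = 302$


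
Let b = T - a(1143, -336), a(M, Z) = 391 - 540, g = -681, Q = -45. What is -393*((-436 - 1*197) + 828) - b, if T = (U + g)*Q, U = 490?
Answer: -85379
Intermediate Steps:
a(M, Z) = -149
T = 8595 (T = (490 - 681)*(-45) = -191*(-45) = 8595)
b = 8744 (b = 8595 - 1*(-149) = 8595 + 149 = 8744)
-393*((-436 - 1*197) + 828) - b = -393*((-436 - 1*197) + 828) - 1*8744 = -393*((-436 - 197) + 828) - 8744 = -393*(-633 + 828) - 8744 = -393*195 - 8744 = -76635 - 8744 = -85379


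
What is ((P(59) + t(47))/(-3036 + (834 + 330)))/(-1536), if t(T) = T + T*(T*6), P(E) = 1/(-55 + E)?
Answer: 17735/3833856 ≈ 0.0046259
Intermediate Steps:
t(T) = T + 6*T**2 (t(T) = T + T*(6*T) = T + 6*T**2)
((P(59) + t(47))/(-3036 + (834 + 330)))/(-1536) = ((1/(-55 + 59) + 47*(1 + 6*47))/(-3036 + (834 + 330)))/(-1536) = ((1/4 + 47*(1 + 282))/(-3036 + 1164))*(-1/1536) = ((1/4 + 47*283)/(-1872))*(-1/1536) = ((1/4 + 13301)*(-1/1872))*(-1/1536) = ((53205/4)*(-1/1872))*(-1/1536) = -17735/2496*(-1/1536) = 17735/3833856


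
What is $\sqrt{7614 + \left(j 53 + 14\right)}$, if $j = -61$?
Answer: $\sqrt{4395} \approx 66.295$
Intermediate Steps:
$\sqrt{7614 + \left(j 53 + 14\right)} = \sqrt{7614 + \left(\left(-61\right) 53 + 14\right)} = \sqrt{7614 + \left(-3233 + 14\right)} = \sqrt{7614 - 3219} = \sqrt{4395}$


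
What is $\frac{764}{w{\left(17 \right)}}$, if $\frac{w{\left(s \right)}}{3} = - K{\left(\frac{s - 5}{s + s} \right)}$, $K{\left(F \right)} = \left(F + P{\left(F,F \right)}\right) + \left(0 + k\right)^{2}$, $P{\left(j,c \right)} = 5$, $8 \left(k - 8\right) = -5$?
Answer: $- \frac{831232}{195003} \approx -4.2627$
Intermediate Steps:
$k = \frac{59}{8}$ ($k = 8 + \frac{1}{8} \left(-5\right) = 8 - \frac{5}{8} = \frac{59}{8} \approx 7.375$)
$K{\left(F \right)} = \frac{3801}{64} + F$ ($K{\left(F \right)} = \left(F + 5\right) + \left(0 + \frac{59}{8}\right)^{2} = \left(5 + F\right) + \left(\frac{59}{8}\right)^{2} = \left(5 + F\right) + \frac{3481}{64} = \frac{3801}{64} + F$)
$w{\left(s \right)} = - \frac{11403}{64} - \frac{3 \left(-5 + s\right)}{2 s}$ ($w{\left(s \right)} = 3 \left(- (\frac{3801}{64} + \frac{s - 5}{s + s})\right) = 3 \left(- (\frac{3801}{64} + \frac{-5 + s}{2 s})\right) = 3 \left(- \frac{3801}{64} - \frac{-5 + s}{2 s}\right) = - \frac{11403}{64} - \frac{3 \left(-5 + s\right)}{2 s}$)
$\frac{764}{w{\left(17 \right)}} = \frac{764}{\frac{3}{64} \cdot \frac{1}{17} \left(160 - 65161\right)} = \frac{764}{\frac{3}{64} \cdot \frac{1}{17} \left(-65001\right)} = \frac{764}{- \frac{195003}{1088}} = 764 \left(- \frac{1088}{195003}\right) = - \frac{831232}{195003}$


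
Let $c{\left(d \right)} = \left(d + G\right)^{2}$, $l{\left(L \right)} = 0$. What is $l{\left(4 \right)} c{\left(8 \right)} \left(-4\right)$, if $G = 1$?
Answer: $0$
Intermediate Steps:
$c{\left(d \right)} = \left(1 + d\right)^{2}$ ($c{\left(d \right)} = \left(d + 1\right)^{2} = \left(1 + d\right)^{2}$)
$l{\left(4 \right)} c{\left(8 \right)} \left(-4\right) = 0 \left(1 + 8\right)^{2} \left(-4\right) = 0 \cdot 9^{2} \left(-4\right) = 0 \cdot 81 \left(-4\right) = 0 \left(-4\right) = 0$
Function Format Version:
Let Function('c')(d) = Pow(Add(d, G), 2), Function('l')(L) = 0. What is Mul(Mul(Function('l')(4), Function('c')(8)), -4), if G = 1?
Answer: 0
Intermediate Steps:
Function('c')(d) = Pow(Add(1, d), 2) (Function('c')(d) = Pow(Add(d, 1), 2) = Pow(Add(1, d), 2))
Mul(Mul(Function('l')(4), Function('c')(8)), -4) = Mul(Mul(0, Pow(Add(1, 8), 2)), -4) = Mul(Mul(0, Pow(9, 2)), -4) = Mul(Mul(0, 81), -4) = Mul(0, -4) = 0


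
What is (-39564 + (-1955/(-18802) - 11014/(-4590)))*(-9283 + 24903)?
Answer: -156852540515506/253827 ≈ -6.1795e+8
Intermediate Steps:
(-39564 + (-1955/(-18802) - 11014/(-4590)))*(-9283 + 24903) = (-39564 + (-1955*(-1/18802) - 11014*(-1/4590)))*15620 = (-39564 + (115/1106 + 5507/2295))*15620 = (-39564 + 6354667/2538270)*15620 = -100417759613/2538270*15620 = -156852540515506/253827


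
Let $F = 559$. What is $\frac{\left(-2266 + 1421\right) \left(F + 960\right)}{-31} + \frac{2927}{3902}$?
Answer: $\frac{161565237}{3902} \approx 41406.0$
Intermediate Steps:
$\frac{\left(-2266 + 1421\right) \left(F + 960\right)}{-31} + \frac{2927}{3902} = \frac{\left(-2266 + 1421\right) \left(559 + 960\right)}{-31} + \frac{2927}{3902} = \left(-845\right) 1519 \left(- \frac{1}{31}\right) + 2927 \cdot \frac{1}{3902} = \left(-1283555\right) \left(- \frac{1}{31}\right) + \frac{2927}{3902} = 41405 + \frac{2927}{3902} = \frac{161565237}{3902}$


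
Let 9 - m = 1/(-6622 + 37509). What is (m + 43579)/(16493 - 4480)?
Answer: 1346302555/371045531 ≈ 3.6284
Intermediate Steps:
m = 277982/30887 (m = 9 - 1/(-6622 + 37509) = 9 - 1/30887 = 277982/30887 ≈ 9.0000)
(m + 43579)/(16493 - 4480) = (277982/30887 + 43579)/(16493 - 4480) = (1346302555/30887)/12013 = (1346302555/30887)*(1/12013) = 1346302555/371045531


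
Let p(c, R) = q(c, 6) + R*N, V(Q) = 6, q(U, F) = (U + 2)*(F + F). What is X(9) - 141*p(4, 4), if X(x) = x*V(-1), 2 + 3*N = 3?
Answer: -10286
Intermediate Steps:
q(U, F) = 2*F*(2 + U) (q(U, F) = (2 + U)*(2*F) = 2*F*(2 + U))
N = 1/3 (N = -2/3 + (1/3)*3 = -2/3 + 1 = 1/3 ≈ 0.33333)
p(c, R) = 24 + 12*c + R/3 (p(c, R) = 2*6*(2 + c) + R*(1/3) = (24 + 12*c) + R/3 = 24 + 12*c + R/3)
X(x) = 6*x (X(x) = x*6 = 6*x)
X(9) - 141*p(4, 4) = 6*9 - 141*(24 + 12*4 + (1/3)*4) = 54 - 141*(24 + 48 + 4/3) = 54 - 141*220/3 = 54 - 10340 = -10286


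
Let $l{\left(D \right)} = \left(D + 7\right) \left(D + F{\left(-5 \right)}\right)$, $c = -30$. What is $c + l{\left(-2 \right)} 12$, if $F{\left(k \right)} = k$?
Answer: $-450$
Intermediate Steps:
$l{\left(D \right)} = \left(-5 + D\right) \left(7 + D\right)$ ($l{\left(D \right)} = \left(D + 7\right) \left(D - 5\right) = \left(7 + D\right) \left(-5 + D\right) = \left(-5 + D\right) \left(7 + D\right)$)
$c + l{\left(-2 \right)} 12 = -30 + \left(-35 + \left(-2\right)^{2} + 2 \left(-2\right)\right) 12 = -30 + \left(-35 + 4 - 4\right) 12 = -30 - 420 = -450$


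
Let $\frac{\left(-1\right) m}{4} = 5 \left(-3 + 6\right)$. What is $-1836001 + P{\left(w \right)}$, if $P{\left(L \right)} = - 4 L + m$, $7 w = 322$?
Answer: $-1836245$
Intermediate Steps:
$w = 46$ ($w = \frac{1}{7} \cdot 322 = 46$)
$m = -60$ ($m = - 4 \cdot 5 \left(-3 + 6\right) = - 4 \cdot 5 \cdot 3 = \left(-4\right) 15 = -60$)
$P{\left(L \right)} = -60 - 4 L$ ($P{\left(L \right)} = - 4 L - 60 = -60 - 4 L$)
$-1836001 + P{\left(w \right)} = -1836001 - 244 = -1836245$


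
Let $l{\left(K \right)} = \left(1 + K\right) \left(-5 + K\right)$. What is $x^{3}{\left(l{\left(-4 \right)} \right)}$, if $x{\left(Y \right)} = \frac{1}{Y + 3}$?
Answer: $\frac{1}{27000} \approx 3.7037 \cdot 10^{-5}$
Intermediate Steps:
$x{\left(Y \right)} = \frac{1}{3 + Y}$
$x^{3}{\left(l{\left(-4 \right)} \right)} = \left(\frac{1}{3 - \left(-11 - 16\right)}\right)^{3} = \left(\frac{1}{3 + \left(-5 + 16 + 16\right)}\right)^{3} = \left(\frac{1}{3 + 27}\right)^{3} = \left(\frac{1}{30}\right)^{3} = \frac{1}{27000}$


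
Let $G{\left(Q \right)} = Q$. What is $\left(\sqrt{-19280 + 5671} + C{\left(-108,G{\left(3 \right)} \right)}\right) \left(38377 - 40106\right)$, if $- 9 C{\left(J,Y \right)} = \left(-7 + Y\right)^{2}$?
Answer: $\frac{27664}{9} - 1729 i \sqrt{13609} \approx 3073.8 - 2.017 \cdot 10^{5} i$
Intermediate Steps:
$C{\left(J,Y \right)} = - \frac{\left(-7 + Y\right)^{2}}{9}$
$\left(\sqrt{-19280 + 5671} + C{\left(-108,G{\left(3 \right)} \right)}\right) \left(38377 - 40106\right) = \left(\sqrt{-19280 + 5671} - \frac{\left(-7 + 3\right)^{2}}{9}\right) \left(38377 - 40106\right) = \left(\sqrt{-13609} - \frac{\left(-4\right)^{2}}{9}\right) \left(-1729\right) = \left(i \sqrt{13609} - \frac{16}{9}\right) \left(-1729\right) = \left(- \frac{16}{9} + i \sqrt{13609}\right) \left(-1729\right) = \frac{27664}{9} - 1729 i \sqrt{13609}$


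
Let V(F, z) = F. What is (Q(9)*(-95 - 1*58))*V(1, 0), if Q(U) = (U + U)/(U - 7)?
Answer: -1377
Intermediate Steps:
Q(U) = 2*U/(-7 + U) (Q(U) = (2*U)/(-7 + U) = 2*U/(-7 + U))
(Q(9)*(-95 - 1*58))*V(1, 0) = ((2*9/(-7 + 9))*(-95 - 1*58))*1 = ((2*9/2)*(-95 - 58))*1 = ((2*9*(½))*(-153))*1 = (9*(-153))*1 = -1377*1 = -1377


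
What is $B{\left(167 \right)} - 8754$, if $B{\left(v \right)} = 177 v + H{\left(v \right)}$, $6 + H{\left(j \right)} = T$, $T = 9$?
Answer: $20808$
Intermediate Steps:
$H{\left(j \right)} = 3$ ($H{\left(j \right)} = -6 + 9 = 3$)
$B{\left(v \right)} = 3 + 177 v$ ($B{\left(v \right)} = 177 v + 3 = 3 + 177 v$)
$B{\left(167 \right)} - 8754 = \left(3 + 177 \cdot 167\right) - 8754 = \left(3 + 29559\right) - 8754 = 29562 - 8754 = 20808$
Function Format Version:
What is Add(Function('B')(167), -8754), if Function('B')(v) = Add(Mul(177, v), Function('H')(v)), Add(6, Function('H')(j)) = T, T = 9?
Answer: 20808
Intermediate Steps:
Function('H')(j) = 3 (Function('H')(j) = Add(-6, 9) = 3)
Function('B')(v) = Add(3, Mul(177, v)) (Function('B')(v) = Add(Mul(177, v), 3) = Add(3, Mul(177, v)))
Add(Function('B')(167), -8754) = Add(Add(3, Mul(177, 167)), -8754) = Add(Add(3, 29559), -8754) = Add(29562, -8754) = 20808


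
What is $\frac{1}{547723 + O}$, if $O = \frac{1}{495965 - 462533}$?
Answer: $\frac{33432}{18311475337} \approx 1.8257 \cdot 10^{-6}$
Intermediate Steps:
$O = \frac{1}{33432} \approx 2.9911 \cdot 10^{-5}$
$\frac{1}{547723 + O} = \frac{1}{547723 + \frac{1}{33432}} = \frac{1}{\frac{18311475337}{33432}} = \frac{33432}{18311475337}$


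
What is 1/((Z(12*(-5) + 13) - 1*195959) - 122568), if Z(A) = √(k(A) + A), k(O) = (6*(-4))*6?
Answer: -318527/101459449920 - I*√191/101459449920 ≈ -3.1395e-6 - 1.3621e-10*I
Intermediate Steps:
k(O) = -144 (k(O) = -24*6 = -144)
Z(A) = √(-144 + A)
1/((Z(12*(-5) + 13) - 1*195959) - 122568) = 1/((√(-144 + (12*(-5) + 13)) - 1*195959) - 122568) = 1/((√(-144 + (-60 + 13)) - 195959) - 122568) = 1/((√(-144 - 47) - 195959) - 122568) = 1/((√(-191) - 195959) - 122568) = 1/((I*√191 - 195959) - 122568) = 1/((-195959 + I*√191) - 122568) = 1/(-318527 + I*√191)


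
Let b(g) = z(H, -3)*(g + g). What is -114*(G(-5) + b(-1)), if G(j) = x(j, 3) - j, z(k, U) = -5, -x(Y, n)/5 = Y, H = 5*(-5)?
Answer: -4560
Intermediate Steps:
H = -25
x(Y, n) = -5*Y
G(j) = -6*j (G(j) = -5*j - j = -6*j)
b(g) = -10*g (b(g) = -5*(g + g) = -10*g)
-114*(G(-5) + b(-1)) = -114*(-6*(-5) - 10*(-1)) = -114*(30 + 10) = -114*40 = -4560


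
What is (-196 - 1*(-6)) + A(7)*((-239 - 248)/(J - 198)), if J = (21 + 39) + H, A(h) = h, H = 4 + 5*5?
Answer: -17301/109 ≈ -158.72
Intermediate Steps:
H = 29 (H = 4 + 25 = 29)
J = 89 (J = (21 + 39) + 29 = 60 + 29 = 89)
(-196 - 1*(-6)) + A(7)*((-239 - 248)/(J - 198)) = (-196 - 1*(-6)) + 7*((-239 - 248)/(89 - 198)) = (-196 + 6) + 7*(-487/(-109)) = -190 + 7*(-487*(-1/109)) = -190 + 7*(487/109) = -190 + 3409/109 = -17301/109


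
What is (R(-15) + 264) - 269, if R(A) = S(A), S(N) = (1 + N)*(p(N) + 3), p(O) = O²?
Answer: -3197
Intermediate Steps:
S(N) = (1 + N)*(3 + N²) (S(N) = (1 + N)*(N² + 3) = (1 + N)*(3 + N²))
R(A) = 3 + A² + A³ + 3*A
(R(-15) + 264) - 269 = ((3 + (-15)² + (-15)³ + 3*(-15)) + 264) - 269 = ((3 + 225 - 3375 - 45) + 264) - 269 = (-3192 + 264) - 269 = -2928 - 269 = -3197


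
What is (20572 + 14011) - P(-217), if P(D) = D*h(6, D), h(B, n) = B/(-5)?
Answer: 171613/5 ≈ 34323.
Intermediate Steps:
h(B, n) = -B/5 (h(B, n) = B*(-1/5) = -B/5)
P(D) = -6*D/5 (P(D) = D*(-1/5*6) = D*(-6/5) = -6*D/5)
(20572 + 14011) - P(-217) = (20572 + 14011) - (-6)*(-217)/5 = 34583 - 1*1302/5 = 34583 - 1302/5 = 171613/5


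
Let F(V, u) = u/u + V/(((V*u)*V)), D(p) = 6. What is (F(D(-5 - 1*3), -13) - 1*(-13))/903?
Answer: 1091/70434 ≈ 0.015490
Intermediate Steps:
F(V, u) = 1 + 1/(V*u) (F(V, u) = 1 + V/((u*V²)) = 1 + V*(1/(V²*u)) = 1 + 1/(V*u))
(F(D(-5 - 1*3), -13) - 1*(-13))/903 = ((1 + 1/(6*(-13))) - 1*(-13))/903 = ((1 + (⅙)*(-1/13)) + 13)*(1/903) = ((1 - 1/78) + 13)*(1/903) = (77/78 + 13)*(1/903) = (1091/78)*(1/903) = 1091/70434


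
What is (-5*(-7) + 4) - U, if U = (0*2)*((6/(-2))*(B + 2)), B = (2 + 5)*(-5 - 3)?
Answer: 39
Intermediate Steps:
B = -56 (B = 7*(-8) = -56)
U = 0 (U = (0*2)*((6/(-2))*(-56 + 2)) = 0*((6*(-½))*(-54)) = 0*(-3*(-54)) = 0*162 = 0)
(-5*(-7) + 4) - U = (-5*(-7) + 4) - 1*0 = (35 + 4) + 0 = 39 + 0 = 39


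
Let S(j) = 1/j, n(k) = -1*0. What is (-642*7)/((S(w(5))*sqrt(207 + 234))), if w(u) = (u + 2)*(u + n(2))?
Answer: -7490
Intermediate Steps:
n(k) = 0
w(u) = u*(2 + u) (w(u) = (u + 2)*(u + 0) = (2 + u)*u = u*(2 + u))
S(j) = 1/j
(-642*7)/((S(w(5))*sqrt(207 + 234))) = (-642*7)/((sqrt(207 + 234)/((5*(2 + 5))))) = -4494/(sqrt(441)/((5*7))) = -4494/(21/35) = -4494/((1/35)*21) = -4494/3/5 = -4494*5/3 = -7490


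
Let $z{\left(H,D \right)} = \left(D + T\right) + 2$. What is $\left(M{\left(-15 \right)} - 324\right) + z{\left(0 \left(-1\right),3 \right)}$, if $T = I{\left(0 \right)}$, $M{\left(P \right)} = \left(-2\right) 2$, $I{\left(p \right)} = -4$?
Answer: $-327$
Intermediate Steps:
$M{\left(P \right)} = -4$
$T = -4$
$z{\left(H,D \right)} = -2 + D$ ($z{\left(H,D \right)} = \left(D - 4\right) + 2 = \left(-4 + D\right) + 2 = -2 + D$)
$\left(M{\left(-15 \right)} - 324\right) + z{\left(0 \left(-1\right),3 \right)} = \left(-4 - 324\right) + \left(-2 + 3\right) = -328 + 1 = -327$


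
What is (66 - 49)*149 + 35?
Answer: 2568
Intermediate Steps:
(66 - 49)*149 + 35 = 17*149 + 35 = 2533 + 35 = 2568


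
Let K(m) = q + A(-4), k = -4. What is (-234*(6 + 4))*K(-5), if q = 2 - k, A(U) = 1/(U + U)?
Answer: -27495/2 ≈ -13748.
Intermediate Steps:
A(U) = 1/(2*U)
q = 6 (q = 2 - 1*(-4) = 2 + 4 = 6)
K(m) = 47/8 (K(m) = 6 + (½)/(-4) = 6 + (½)*(-¼) = 6 - ⅛ = 47/8)
(-234*(6 + 4))*K(-5) = -234*(6 + 4)*(47/8) = -234*10*(47/8) = -39*60*(47/8) = -2340*47/8 = -27495/2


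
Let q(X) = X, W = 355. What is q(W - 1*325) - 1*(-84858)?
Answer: 84888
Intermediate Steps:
q(W - 1*325) - 1*(-84858) = (355 - 1*325) - 1*(-84858) = (355 - 325) + 84858 = 30 + 84858 = 84888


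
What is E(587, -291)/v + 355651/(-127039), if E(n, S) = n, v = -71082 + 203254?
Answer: -46932532079/16790998708 ≈ -2.7951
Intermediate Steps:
v = 132172
E(587, -291)/v + 355651/(-127039) = 587/132172 + 355651/(-127039) = 587*(1/132172) + 355651*(-1/127039) = 587/132172 - 355651/127039 = -46932532079/16790998708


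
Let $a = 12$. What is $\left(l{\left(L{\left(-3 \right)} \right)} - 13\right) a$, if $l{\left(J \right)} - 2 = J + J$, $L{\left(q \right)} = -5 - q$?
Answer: $-180$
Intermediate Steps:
$l{\left(J \right)} = 2 + 2 J$ ($l{\left(J \right)} = 2 + \left(J + J\right) = 2 + 2 J$)
$\left(l{\left(L{\left(-3 \right)} \right)} - 13\right) a = \left(\left(2 + 2 \left(-5 - -3\right)\right) - 13\right) 12 = \left(\left(2 + 2 \left(-5 + 3\right)\right) - 13\right) 12 = \left(\left(2 + 2 \left(-2\right)\right) - 13\right) 12 = \left(\left(2 - 4\right) - 13\right) 12 = \left(-2 - 13\right) 12 = \left(-15\right) 12 = -180$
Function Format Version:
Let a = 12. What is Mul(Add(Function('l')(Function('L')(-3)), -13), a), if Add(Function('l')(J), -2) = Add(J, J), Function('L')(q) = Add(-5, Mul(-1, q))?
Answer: -180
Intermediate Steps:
Function('l')(J) = Add(2, Mul(2, J)) (Function('l')(J) = Add(2, Add(J, J)) = Add(2, Mul(2, J)))
Mul(Add(Function('l')(Function('L')(-3)), -13), a) = Mul(Add(Add(2, Mul(2, Add(-5, Mul(-1, -3)))), -13), 12) = Mul(Add(Add(2, Mul(2, Add(-5, 3))), -13), 12) = Mul(Add(Add(2, Mul(2, -2)), -13), 12) = Mul(Add(Add(2, -4), -13), 12) = Mul(Add(-2, -13), 12) = Mul(-15, 12) = -180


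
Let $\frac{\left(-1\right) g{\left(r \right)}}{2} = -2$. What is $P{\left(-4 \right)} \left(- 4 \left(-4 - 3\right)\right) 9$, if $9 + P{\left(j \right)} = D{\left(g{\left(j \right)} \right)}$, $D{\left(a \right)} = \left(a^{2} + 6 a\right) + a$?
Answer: $8820$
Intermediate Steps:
$g{\left(r \right)} = 4$ ($g{\left(r \right)} = \left(-2\right) \left(-2\right) = 4$)
$D{\left(a \right)} = a^{2} + 7 a$
$P{\left(j \right)} = 35$ ($P{\left(j \right)} = -9 + 4 \left(7 + 4\right) = -9 + 4 \cdot 11 = -9 + 44 = 35$)
$P{\left(-4 \right)} \left(- 4 \left(-4 - 3\right)\right) 9 = 35 \left(- 4 \left(-4 - 3\right)\right) 9 = 35 \left(\left(-4\right) \left(-7\right)\right) 9 = 35 \cdot 28 \cdot 9 = 980 \cdot 9 = 8820$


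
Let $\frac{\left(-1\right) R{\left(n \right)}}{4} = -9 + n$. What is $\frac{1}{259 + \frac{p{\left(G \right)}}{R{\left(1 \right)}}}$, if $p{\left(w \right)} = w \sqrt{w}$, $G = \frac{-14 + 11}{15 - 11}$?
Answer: $\frac{16973824}{4396220443} + \frac{768 i \sqrt{3}}{4396220443} \approx 0.003861 + 3.0258 \cdot 10^{-7} i$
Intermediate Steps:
$R{\left(n \right)} = 36 - 4 n$ ($R{\left(n \right)} = - 4 \left(-9 + n\right) = 36 - 4 n$)
$G = - \frac{3}{4} \approx -0.75$
$p{\left(w \right)} = w^{\frac{3}{2}}$
$\frac{1}{259 + \frac{p{\left(G \right)}}{R{\left(1 \right)}}} = \frac{1}{259 + \frac{\left(- \frac{3}{4}\right)^{\frac{3}{2}}}{36 - 4}} = \frac{1}{259 + \frac{\left(- \frac{3}{8}\right) i \sqrt{3}}{36 - 4}} = \frac{1}{259 + \frac{\left(- \frac{3}{8}\right) i \sqrt{3}}{32}} = \frac{1}{259 + - \frac{3 i \sqrt{3}}{8} \cdot \frac{1}{32}} = \frac{1}{259 - \frac{3 i \sqrt{3}}{256}}$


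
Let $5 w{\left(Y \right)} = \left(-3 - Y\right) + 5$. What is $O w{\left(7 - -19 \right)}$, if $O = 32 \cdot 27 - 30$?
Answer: $- \frac{20016}{5} \approx -4003.2$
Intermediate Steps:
$w{\left(Y \right)} = \frac{2}{5} - \frac{Y}{5}$ ($w{\left(Y \right)} = \frac{\left(-3 - Y\right) + 5}{5} = \frac{2 - Y}{5} = \frac{2}{5} - \frac{Y}{5}$)
$O = 834$ ($O = 864 - 30 = 834$)
$O w{\left(7 - -19 \right)} = 834 \left(\frac{2}{5} - \frac{7 - -19}{5}\right) = 834 \left(\frac{2}{5} - \frac{7 + 19}{5}\right) = 834 \left(\frac{2}{5} - \frac{26}{5}\right) = 834 \left(- \frac{24}{5}\right) = - \frac{20016}{5}$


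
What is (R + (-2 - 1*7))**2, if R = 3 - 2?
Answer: 64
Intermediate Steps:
R = 1
(R + (-2 - 1*7))**2 = (1 + (-2 - 1*7))**2 = (1 + (-2 - 7))**2 = (1 - 9)**2 = (-8)**2 = 64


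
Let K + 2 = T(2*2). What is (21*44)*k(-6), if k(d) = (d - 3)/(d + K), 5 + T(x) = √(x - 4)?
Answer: 8316/13 ≈ 639.69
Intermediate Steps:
T(x) = -5 + √(-4 + x) (T(x) = -5 + √(x - 4) = -5 + √(-4 + x))
K = -7 (K = -2 + (-5 + √(-4 + 2*2)) = -2 + (-5 + √(-4 + 4)) = -2 + (-5 + √0) = -2 + (-5 + 0) = -2 - 5 = -7)
k(d) = (-3 + d)/(-7 + d) (k(d) = (d - 3)/(d - 7) = (-3 + d)/(-7 + d))
(21*44)*k(-6) = (21*44)*((-3 - 6)/(-7 - 6)) = 924*(-9/(-13)) = 924*(-1/13*(-9)) = 924*(9/13) = 8316/13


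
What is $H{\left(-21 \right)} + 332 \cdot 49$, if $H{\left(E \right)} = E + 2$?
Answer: $16249$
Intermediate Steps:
$H{\left(E \right)} = 2 + E$
$H{\left(-21 \right)} + 332 \cdot 49 = \left(2 - 21\right) + 332 \cdot 49 = -19 + 16268 = 16249$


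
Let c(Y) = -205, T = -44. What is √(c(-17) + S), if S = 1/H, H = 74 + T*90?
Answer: I*√3095708066/3886 ≈ 14.318*I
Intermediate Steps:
H = -3886 (H = 74 - 44*90 = 74 - 3960 = -3886)
S = -1/3886 (S = 1/(-3886) = -1/3886 ≈ -0.00025733)
√(c(-17) + S) = √(-205 - 1/3886) = √(-796631/3886) = I*√3095708066/3886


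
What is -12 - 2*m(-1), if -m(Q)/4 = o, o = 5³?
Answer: 988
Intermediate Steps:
o = 125
m(Q) = -500 (m(Q) = -4*125 = -500)
-12 - 2*m(-1) = -12 - 2*(-500) = -12 + 1000 = 988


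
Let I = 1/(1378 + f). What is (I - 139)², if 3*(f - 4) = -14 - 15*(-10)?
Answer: 354257088025/18335524 ≈ 19321.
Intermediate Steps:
f = 148/3 (f = 4 + (-14 - 15*(-10))/3 = 4 + (-14 + 150)/3 = 4 + (⅓)*136 = 4 + 136/3 = 148/3 ≈ 49.333)
I = 3/4282 (I = 1/(1378 + 148/3) = 1/(4282/3) = 3/4282 ≈ 0.00070061)
(I - 139)² = (3/4282 - 139)² = (-595195/4282)² = 354257088025/18335524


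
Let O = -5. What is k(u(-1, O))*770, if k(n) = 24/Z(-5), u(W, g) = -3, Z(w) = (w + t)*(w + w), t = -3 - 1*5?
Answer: 1848/13 ≈ 142.15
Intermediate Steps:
t = -8 (t = -3 - 5 = -8)
Z(w) = 2*w*(-8 + w) (Z(w) = (w - 8)*(w + w) = (-8 + w)*(2*w) = 2*w*(-8 + w))
k(n) = 12/65 (k(n) = 24/((2*(-5)*(-8 - 5))) = 24/((2*(-5)*(-13))) = 24/130 = 24*(1/130) = 12/65)
k(u(-1, O))*770 = (12/65)*770 = 1848/13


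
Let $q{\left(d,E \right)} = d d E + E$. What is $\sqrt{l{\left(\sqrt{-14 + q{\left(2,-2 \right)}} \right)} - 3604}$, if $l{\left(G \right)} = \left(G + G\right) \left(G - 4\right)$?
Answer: $2 \sqrt{-913 - 4 i \sqrt{6}} \approx 0.32426 - 60.433 i$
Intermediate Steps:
$q{\left(d,E \right)} = E + E d^{2}$ ($q{\left(d,E \right)} = d^{2} E + E = E d^{2} + E = E + E d^{2}$)
$l{\left(G \right)} = 2 G \left(-4 + G\right)$
$\sqrt{l{\left(\sqrt{-14 + q{\left(2,-2 \right)}} \right)} - 3604} = \sqrt{2 \sqrt{-14 - 2 \left(1 + 2^{2}\right)} \left(-4 + \sqrt{-14 - 2 \left(1 + 2^{2}\right)}\right) - 3604} = \sqrt{2 \sqrt{-14 - 2 \left(1 + 4\right)} \left(-4 + \sqrt{-14 - 2 \left(1 + 4\right)}\right) - 3604} = \sqrt{2 \sqrt{-14 - 10} \left(-4 + \sqrt{-14 - 10}\right) - 3604} = \sqrt{2 \sqrt{-24} \left(-4 + \sqrt{-24}\right) - 3604} = \sqrt{2 \cdot 2 i \sqrt{6} \left(-4 + 2 i \sqrt{6}\right) - 3604} = \sqrt{4 i \sqrt{6} \left(-4 + 2 i \sqrt{6}\right) - 3604} = \sqrt{-3604 + 4 i \sqrt{6} \left(-4 + 2 i \sqrt{6}\right)}$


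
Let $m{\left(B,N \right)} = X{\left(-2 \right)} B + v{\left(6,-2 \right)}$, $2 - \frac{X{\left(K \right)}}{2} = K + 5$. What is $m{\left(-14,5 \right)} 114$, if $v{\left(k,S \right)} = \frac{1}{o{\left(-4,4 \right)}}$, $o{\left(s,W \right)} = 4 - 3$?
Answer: $3306$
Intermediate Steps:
$X{\left(K \right)} = -6 - 2 K$ ($X{\left(K \right)} = 4 - 2 \left(K + 5\right) = 4 - 2 \left(5 + K\right) = 4 - \left(10 + 2 K\right) = -6 - 2 K$)
$o{\left(s,W \right)} = 1$
$v{\left(k,S \right)} = 1$ ($v{\left(k,S \right)} = 1^{-1} = 1$)
$m{\left(B,N \right)} = 1 - 2 B$ ($m{\left(B,N \right)} = \left(-6 - -4\right) B + 1 = \left(-6 + 4\right) B + 1 = - 2 B + 1 = 1 - 2 B$)
$m{\left(-14,5 \right)} 114 = \left(1 - -28\right) 114 = \left(1 + 28\right) 114 = 29 \cdot 114 = 3306$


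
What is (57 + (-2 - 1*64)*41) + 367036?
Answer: 364387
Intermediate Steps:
(57 + (-2 - 1*64)*41) + 367036 = (57 + (-2 - 64)*41) + 367036 = (57 - 66*41) + 367036 = (57 - 2706) + 367036 = -2649 + 367036 = 364387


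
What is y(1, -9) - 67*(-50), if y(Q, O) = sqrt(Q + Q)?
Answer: 3350 + sqrt(2) ≈ 3351.4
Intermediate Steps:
y(Q, O) = sqrt(2)*sqrt(Q) (y(Q, O) = sqrt(2*Q) = sqrt(2)*sqrt(Q))
y(1, -9) - 67*(-50) = sqrt(2)*sqrt(1) - 67*(-50) = sqrt(2)*1 + 3350 = sqrt(2) + 3350 = 3350 + sqrt(2)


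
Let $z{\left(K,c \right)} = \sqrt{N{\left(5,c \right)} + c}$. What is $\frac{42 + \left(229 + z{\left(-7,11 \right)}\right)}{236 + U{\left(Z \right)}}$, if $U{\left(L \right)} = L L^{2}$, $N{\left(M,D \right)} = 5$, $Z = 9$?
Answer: $\frac{55}{193} \approx 0.28497$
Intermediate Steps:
$U{\left(L \right)} = L^{3}$
$z{\left(K,c \right)} = \sqrt{5 + c}$
$\frac{42 + \left(229 + z{\left(-7,11 \right)}\right)}{236 + U{\left(Z \right)}} = \frac{42 + \left(229 + \sqrt{5 + 11}\right)}{236 + 9^{3}} = \frac{42 + \left(229 + \sqrt{16}\right)}{236 + 729} = \frac{42 + \left(229 + 4\right)}{965} = \left(42 + 233\right) \frac{1}{965} = 275 \cdot \frac{1}{965} = \frac{55}{193}$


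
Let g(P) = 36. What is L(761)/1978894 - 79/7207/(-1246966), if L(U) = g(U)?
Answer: 161842077629/8892045375549014 ≈ 1.8201e-5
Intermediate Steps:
L(U) = 36
L(761)/1978894 - 79/7207/(-1246966) = 36/1978894 - 79/7207/(-1246966) = 36*(1/1978894) - 79*1/7207*(-1/1246966) = 18/989447 - 79/7207*(-1/1246966) = 18/989447 + 79/8986883962 = 161842077629/8892045375549014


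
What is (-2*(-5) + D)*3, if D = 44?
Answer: 162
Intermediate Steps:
(-2*(-5) + D)*3 = (-2*(-5) + 44)*3 = (10 + 44)*3 = 54*3 = 162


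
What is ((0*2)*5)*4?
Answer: 0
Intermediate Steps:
((0*2)*5)*4 = (0*5)*4 = 0*4 = 0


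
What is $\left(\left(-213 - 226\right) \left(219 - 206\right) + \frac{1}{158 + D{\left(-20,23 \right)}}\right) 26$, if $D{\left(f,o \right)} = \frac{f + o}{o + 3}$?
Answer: $- \frac{609997726}{4111} \approx -1.4838 \cdot 10^{5}$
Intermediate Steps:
$D{\left(f,o \right)} = \frac{f + o}{3 + o}$
$\left(\left(-213 - 226\right) \left(219 - 206\right) + \frac{1}{158 + D{\left(-20,23 \right)}}\right) 26 = \left(\left(-213 - 226\right) \left(219 - 206\right) + \frac{1}{158 + \frac{-20 + 23}{3 + 23}}\right) 26 = \left(\left(-439\right) 13 + \frac{1}{158 + \frac{1}{26} \cdot 3}\right) 26 = \left(-5707 + \frac{1}{158 + \frac{1}{26} \cdot 3}\right) 26 = \left(-5707 + \frac{1}{158 + \frac{3}{26}}\right) 26 = \left(-5707 + \frac{1}{\frac{4111}{26}}\right) 26 = \left(-5707 + \frac{26}{4111}\right) 26 = \left(- \frac{23461451}{4111}\right) 26 = - \frac{609997726}{4111}$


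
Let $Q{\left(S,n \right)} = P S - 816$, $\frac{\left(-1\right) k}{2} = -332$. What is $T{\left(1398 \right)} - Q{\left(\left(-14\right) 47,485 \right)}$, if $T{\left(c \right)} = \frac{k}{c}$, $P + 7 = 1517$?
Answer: $\frac{695083136}{699} \approx 9.944 \cdot 10^{5}$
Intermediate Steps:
$k = 664$ ($k = \left(-2\right) \left(-332\right) = 664$)
$P = 1510$ ($P = -7 + 1517 = 1510$)
$Q{\left(S,n \right)} = -816 + 1510 S$ ($Q{\left(S,n \right)} = 1510 S - 816 = -816 + 1510 S$)
$T{\left(c \right)} = \frac{664}{c}$
$T{\left(1398 \right)} - Q{\left(\left(-14\right) 47,485 \right)} = \frac{664}{1398} - \left(-816 + 1510 \left(\left(-14\right) 47\right)\right) = 664 \cdot \frac{1}{1398} - \left(-816 + 1510 \left(-658\right)\right) = \frac{332}{699} - \left(-816 - 993580\right) = \frac{332}{699} - -994396 = \frac{332}{699} + 994396 = \frac{695083136}{699}$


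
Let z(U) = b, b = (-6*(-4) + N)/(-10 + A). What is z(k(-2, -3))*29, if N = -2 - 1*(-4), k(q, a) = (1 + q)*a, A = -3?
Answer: -58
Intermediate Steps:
k(q, a) = a*(1 + q)
N = 2 (N = -2 + 4 = 2)
b = -2 (b = (-6*(-4) + 2)/(-10 - 3) = (24 + 2)/(-13) = 26*(-1/13) = -2)
z(U) = -2
z(k(-2, -3))*29 = -2*29 = -58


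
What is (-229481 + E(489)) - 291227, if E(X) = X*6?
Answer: -517774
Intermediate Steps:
E(X) = 6*X
(-229481 + E(489)) - 291227 = (-229481 + 6*489) - 291227 = (-229481 + 2934) - 291227 = -226547 - 291227 = -517774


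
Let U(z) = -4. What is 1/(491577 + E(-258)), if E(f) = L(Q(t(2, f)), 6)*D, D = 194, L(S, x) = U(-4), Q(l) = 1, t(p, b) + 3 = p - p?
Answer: 1/490801 ≈ 2.0375e-6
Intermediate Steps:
t(p, b) = -3 (t(p, b) = -3 + (p - p) = -3 + 0 = -3)
L(S, x) = -4
E(f) = -776 (E(f) = -4*194 = -776)
1/(491577 + E(-258)) = 1/(491577 - 776) = 1/490801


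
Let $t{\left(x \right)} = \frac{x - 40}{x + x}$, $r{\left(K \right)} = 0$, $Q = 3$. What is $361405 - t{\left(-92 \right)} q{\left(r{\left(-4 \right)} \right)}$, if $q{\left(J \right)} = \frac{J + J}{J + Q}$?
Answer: $361405$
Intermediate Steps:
$t{\left(x \right)} = \frac{-40 + x}{2 x}$
$q{\left(J \right)} = \frac{2 J}{3 + J}$ ($q{\left(J \right)} = \frac{J + J}{J + 3} = \frac{2 J}{3 + J}$)
$361405 - t{\left(-92 \right)} q{\left(r{\left(-4 \right)} \right)} = 361405 - \frac{-40 - 92}{2 \left(-92\right)} 2 \cdot 0 \frac{1}{3 + 0} = 361405 - \frac{1}{2} \left(- \frac{1}{92}\right) \left(-132\right) 2 \cdot 0 \cdot \frac{1}{3} = 361405 - \frac{33 \cdot 2 \cdot 0 \cdot \frac{1}{3}}{46} = 361405 - \frac{33}{46} \cdot 0 = 361405 - 0 = 361405 + 0 = 361405$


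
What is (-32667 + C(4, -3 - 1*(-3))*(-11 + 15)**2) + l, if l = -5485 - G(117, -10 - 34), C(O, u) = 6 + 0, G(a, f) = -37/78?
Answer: -2968331/78 ≈ -38056.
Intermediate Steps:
G(a, f) = -37/78 (G(a, f) = -37*1/78 = -37/78)
C(O, u) = 6
l = -427793/78 (l = -5485 - 1*(-37/78) = -5485 + 37/78 = -427793/78 ≈ -5484.5)
(-32667 + C(4, -3 - 1*(-3))*(-11 + 15)**2) + l = (-32667 + 6*(-11 + 15)**2) - 427793/78 = (-32667 + 6*4**2) - 427793/78 = (-32667 + 6*16) - 427793/78 = (-32667 + 96) - 427793/78 = -32571 - 427793/78 = -2968331/78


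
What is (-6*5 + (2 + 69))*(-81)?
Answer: -3321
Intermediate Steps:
(-6*5 + (2 + 69))*(-81) = (-30 + 71)*(-81) = 41*(-81) = -3321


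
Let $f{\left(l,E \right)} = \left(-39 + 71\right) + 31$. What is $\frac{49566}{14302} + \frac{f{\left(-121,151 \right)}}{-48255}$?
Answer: $\frac{398484384}{115023835} \approx 3.4644$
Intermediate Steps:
$f{\left(l,E \right)} = 63$ ($f{\left(l,E \right)} = 32 + 31 = 63$)
$\frac{49566}{14302} + \frac{f{\left(-121,151 \right)}}{-48255} = \frac{49566}{14302} + \frac{63}{-48255} = 49566 \cdot \frac{1}{14302} + 63 \left(- \frac{1}{48255}\right) = \frac{24783}{7151} - \frac{21}{16085} = \frac{398484384}{115023835}$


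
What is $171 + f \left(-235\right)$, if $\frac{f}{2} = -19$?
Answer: $9101$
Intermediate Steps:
$f = -38$ ($f = 2 \left(-19\right) = -38$)
$171 + f \left(-235\right) = 171 - -8930 = 171 + 8930 = 9101$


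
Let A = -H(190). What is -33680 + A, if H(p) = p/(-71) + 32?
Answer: -2393362/71 ≈ -33709.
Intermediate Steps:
H(p) = 32 - p/71 (H(p) = p*(-1/71) + 32 = -p/71 + 32 = 32 - p/71)
A = -2082/71 (A = -(32 - 1/71*190) = -(32 - 190/71) = -1*2082/71 = -2082/71 ≈ -29.324)
-33680 + A = -33680 - 2082/71 = -2393362/71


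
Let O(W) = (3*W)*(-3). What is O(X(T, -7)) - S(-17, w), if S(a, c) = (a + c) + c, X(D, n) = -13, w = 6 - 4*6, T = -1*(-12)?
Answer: 170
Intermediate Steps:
T = 12
w = -18 (w = 6 - 24 = -18)
S(a, c) = a + 2*c
O(W) = -9*W
O(X(T, -7)) - S(-17, w) = -9*(-13) - (-17 + 2*(-18)) = 117 - (-17 - 36) = 117 - 1*(-53) = 117 + 53 = 170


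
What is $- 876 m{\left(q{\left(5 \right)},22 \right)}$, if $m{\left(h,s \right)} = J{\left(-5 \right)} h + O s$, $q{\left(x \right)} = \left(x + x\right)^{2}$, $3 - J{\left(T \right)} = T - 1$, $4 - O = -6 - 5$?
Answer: $-1077480$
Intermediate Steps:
$O = 15$ ($O = 4 - \left(-6 - 5\right) = 4 - -11 = 4 + 11 = 15$)
$J{\left(T \right)} = 4 - T$ ($J{\left(T \right)} = 3 - \left(T - 1\right) = 3 - \left(-1 + T\right) = 4 - T$)
$q{\left(x \right)} = 4 x^{2}$ ($q{\left(x \right)} = \left(2 x\right)^{2} = 4 x^{2}$)
$m{\left(h,s \right)} = 9 h + 15 s$ ($m{\left(h,s \right)} = \left(4 - -5\right) h + 15 s = \left(4 + 5\right) h + 15 s = 9 h + 15 s$)
$- 876 m{\left(q{\left(5 \right)},22 \right)} = - 876 \left(9 \cdot 4 \cdot 5^{2} + 15 \cdot 22\right) = - 876 \left(9 \cdot 4 \cdot 25 + 330\right) = - 876 \left(9 \cdot 100 + 330\right) = - 876 \left(900 + 330\right) = \left(-876\right) 1230 = -1077480$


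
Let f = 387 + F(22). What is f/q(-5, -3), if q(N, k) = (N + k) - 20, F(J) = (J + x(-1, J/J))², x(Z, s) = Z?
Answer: -207/7 ≈ -29.571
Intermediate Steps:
F(J) = (-1 + J)² (F(J) = (J - 1)² = (-1 + J)²)
q(N, k) = -20 + N + k
f = 828 (f = 387 + (-1 + 22)² = 387 + 21² = 387 + 441 = 828)
f/q(-5, -3) = 828/(-20 - 5 - 3) = 828/(-28) = 828*(-1/28) = -207/7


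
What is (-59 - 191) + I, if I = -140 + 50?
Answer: -340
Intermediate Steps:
I = -90
(-59 - 191) + I = (-59 - 191) - 90 = -250 - 90 = -340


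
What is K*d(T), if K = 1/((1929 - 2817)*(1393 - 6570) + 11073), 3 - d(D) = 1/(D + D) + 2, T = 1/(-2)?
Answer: 2/4608249 ≈ 4.3400e-7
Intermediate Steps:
T = -½ ≈ -0.50000
d(D) = 1 - 1/(2*D) (d(D) = 3 - (1/(D + D) + 2) = 3 - (1/(2*D) + 2) = 3 - (2 + 1/(2*D)) = 3 + (-2 - 1/(2*D)) = 1 - 1/(2*D))
K = 1/4608249 (K = 1/(-888*(-5177) + 11073) = 1/(4597176 + 11073) = 1/4608249 ≈ 2.1700e-7)
K*d(T) = ((-½ - ½)/(-½))/4608249 = (-2*(-1))/4608249 = (1/4608249)*2 = 2/4608249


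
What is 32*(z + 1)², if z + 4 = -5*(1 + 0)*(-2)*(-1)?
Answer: 5408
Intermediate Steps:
z = -14 (z = -4 - 5*(1 + 0)*(-2)*(-1) = -4 - 5*(-2)*(-1) = -4 + 10*(-1) = -4 - 10 = -14)
32*(z + 1)² = 32*(-14 + 1)² = 32*(-13)² = 32*169 = 5408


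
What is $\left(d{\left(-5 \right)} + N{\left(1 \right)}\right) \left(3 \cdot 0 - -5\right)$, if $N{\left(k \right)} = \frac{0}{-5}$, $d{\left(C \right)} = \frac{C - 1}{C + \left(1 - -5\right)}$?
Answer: $-30$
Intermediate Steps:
$d{\left(C \right)} = \frac{-1 + C}{6 + C}$ ($d{\left(C \right)} = \frac{-1 + C}{C + \left(1 + 5\right)} = \frac{-1 + C}{C + 6} = \frac{-1 + C}{6 + C}$)
$N{\left(k \right)} = 0$ ($N{\left(k \right)} = 0 \left(- \frac{1}{5}\right) = 0$)
$\left(d{\left(-5 \right)} + N{\left(1 \right)}\right) \left(3 \cdot 0 - -5\right) = \left(\frac{-1 - 5}{6 - 5} + 0\right) \left(3 \cdot 0 - -5\right) = \left(1^{-1} \left(-6\right) + 0\right) \left(0 + 5\right) = \left(1 \left(-6\right) + 0\right) 5 = \left(-6 + 0\right) 5 = \left(-6\right) 5 = -30$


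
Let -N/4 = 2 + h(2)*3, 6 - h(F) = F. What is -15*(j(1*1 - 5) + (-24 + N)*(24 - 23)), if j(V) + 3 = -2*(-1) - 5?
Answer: 1290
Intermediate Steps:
h(F) = 6 - F
j(V) = -6 (j(V) = -3 + (-2*(-1) - 5) = -3 + (2 - 5) = -3 - 3 = -6)
N = -56 (N = -4*(2 + (6 - 1*2)*3) = -4*(2 + (6 - 2)*3) = -4*(2 + 4*3) = -4*(2 + 12) = -4*14 = -56)
-15*(j(1*1 - 5) + (-24 + N)*(24 - 23)) = -15*(-6 + (-24 - 56)*(24 - 23)) = -15*(-6 - 80*1) = -15*(-6 - 80) = -15*(-86) = 1290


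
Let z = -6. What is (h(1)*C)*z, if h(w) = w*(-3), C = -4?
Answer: -72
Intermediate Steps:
h(w) = -3*w
(h(1)*C)*z = (-3*1*(-4))*(-6) = -3*(-4)*(-6) = 12*(-6) = -72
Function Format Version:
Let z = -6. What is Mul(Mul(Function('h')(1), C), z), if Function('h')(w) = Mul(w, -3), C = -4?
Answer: -72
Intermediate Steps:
Function('h')(w) = Mul(-3, w)
Mul(Mul(Function('h')(1), C), z) = Mul(Mul(Mul(-3, 1), -4), -6) = Mul(Mul(-3, -4), -6) = Mul(12, -6) = -72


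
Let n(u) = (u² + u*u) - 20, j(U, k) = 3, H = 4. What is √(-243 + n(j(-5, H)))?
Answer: 7*I*√5 ≈ 15.652*I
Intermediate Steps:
n(u) = -20 + 2*u² (n(u) = (u² + u²) - 20 = 2*u² - 20 = -20 + 2*u²)
√(-243 + n(j(-5, H))) = √(-243 + (-20 + 2*3²)) = √(-243 + (-20 + 2*9)) = √(-243 + (-20 + 18)) = √(-243 - 2) = √(-245) = 7*I*√5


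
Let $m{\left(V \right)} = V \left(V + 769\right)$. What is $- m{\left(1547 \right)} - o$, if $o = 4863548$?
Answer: $-8446400$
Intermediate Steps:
$m{\left(V \right)} = V \left(769 + V\right)$
$- m{\left(1547 \right)} - o = - 1547 \left(769 + 1547\right) - 4863548 = - 1547 \cdot 2316 - 4863548 = \left(-1\right) 3582852 - 4863548 = -3582852 - 4863548 = -8446400$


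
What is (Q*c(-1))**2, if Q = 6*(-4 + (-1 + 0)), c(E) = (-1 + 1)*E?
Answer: 0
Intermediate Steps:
c(E) = 0 (c(E) = 0*E = 0)
Q = -30 (Q = 6*(-4 - 1) = 6*(-5) = -30)
(Q*c(-1))**2 = (-30*0)**2 = 0**2 = 0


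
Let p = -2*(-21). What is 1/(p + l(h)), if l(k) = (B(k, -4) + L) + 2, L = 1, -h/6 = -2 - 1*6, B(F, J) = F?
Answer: 1/93 ≈ 0.010753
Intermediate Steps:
p = 42
h = 48 (h = -6*(-2 - 1*6) = -6*(-2 - 6) = -6*(-8) = 48)
l(k) = 3 + k (l(k) = (k + 1) + 2 = (1 + k) + 2 = 3 + k)
1/(p + l(h)) = 1/(42 + (3 + 48)) = 1/(42 + 51) = 1/93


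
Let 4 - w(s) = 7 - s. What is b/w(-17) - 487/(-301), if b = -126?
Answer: 23833/3010 ≈ 7.9179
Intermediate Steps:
w(s) = -3 + s (w(s) = 4 - (7 - s) = 4 + (-7 + s) = -3 + s)
b/w(-17) - 487/(-301) = -126/(-3 - 17) - 487/(-301) = -126/(-20) - 487*(-1/301) = -126*(-1/20) + 487/301 = 63/10 + 487/301 = 23833/3010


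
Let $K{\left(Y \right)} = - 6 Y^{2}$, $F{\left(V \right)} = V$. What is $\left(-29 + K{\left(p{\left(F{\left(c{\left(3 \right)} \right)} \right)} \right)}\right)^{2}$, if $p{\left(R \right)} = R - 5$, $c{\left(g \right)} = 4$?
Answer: $1225$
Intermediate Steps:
$p{\left(R \right)} = -5 + R$
$\left(-29 + K{\left(p{\left(F{\left(c{\left(3 \right)} \right)} \right)} \right)}\right)^{2} = \left(-29 - 6 \left(-5 + 4\right)^{2}\right)^{2} = \left(-29 - 6 \left(-1\right)^{2}\right)^{2} = \left(-29 - 6\right)^{2} = \left(-35\right)^{2} = 1225$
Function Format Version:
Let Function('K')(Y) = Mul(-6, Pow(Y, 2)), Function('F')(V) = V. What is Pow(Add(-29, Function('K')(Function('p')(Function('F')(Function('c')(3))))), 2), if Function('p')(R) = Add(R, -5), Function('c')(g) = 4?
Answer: 1225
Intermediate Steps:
Function('p')(R) = Add(-5, R)
Pow(Add(-29, Function('K')(Function('p')(Function('F')(Function('c')(3))))), 2) = Pow(Add(-29, Mul(-6, Pow(Add(-5, 4), 2))), 2) = Pow(Add(-29, Mul(-6, Pow(-1, 2))), 2) = Pow(Add(-29, Mul(-6, 1)), 2) = Pow(Add(-29, -6), 2) = Pow(-35, 2) = 1225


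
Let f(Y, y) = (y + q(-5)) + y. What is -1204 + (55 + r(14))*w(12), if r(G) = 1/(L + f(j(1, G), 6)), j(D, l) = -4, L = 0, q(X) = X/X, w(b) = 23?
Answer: 816/13 ≈ 62.769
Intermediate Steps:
q(X) = 1
f(Y, y) = 1 + 2*y (f(Y, y) = (y + 1) + y = (1 + y) + y = 1 + 2*y)
r(G) = 1/13 (r(G) = 1/(0 + (1 + 2*6)) = 1/(0 + (1 + 12)) = 1/(0 + 13) = 1/13)
-1204 + (55 + r(14))*w(12) = -1204 + (55 + 1/13)*23 = -1204 + (716/13)*23 = -1204 + 16468/13 = 816/13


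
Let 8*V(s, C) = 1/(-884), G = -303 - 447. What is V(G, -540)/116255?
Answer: -1/822155360 ≈ -1.2163e-9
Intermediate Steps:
G = -750
V(s, C) = -1/7072 (V(s, C) = (⅛)/(-884) = (⅛)*(-1/884) = -1/7072)
V(G, -540)/116255 = -1/7072/116255 = -1/7072*1/116255 = -1/822155360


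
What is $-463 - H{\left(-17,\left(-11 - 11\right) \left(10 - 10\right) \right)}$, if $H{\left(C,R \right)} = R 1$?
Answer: $-463$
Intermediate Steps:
$H{\left(C,R \right)} = R$
$-463 - H{\left(-17,\left(-11 - 11\right) \left(10 - 10\right) \right)} = -463 - \left(-11 - 11\right) \left(10 - 10\right) = -463 - \left(-22\right) 0 = -463 - 0 = -463 + 0 = -463$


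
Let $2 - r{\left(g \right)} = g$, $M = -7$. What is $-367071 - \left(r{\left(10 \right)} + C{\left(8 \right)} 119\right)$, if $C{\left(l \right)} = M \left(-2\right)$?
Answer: $-368729$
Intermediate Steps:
$r{\left(g \right)} = 2 - g$
$C{\left(l \right)} = 14$ ($C{\left(l \right)} = \left(-7\right) \left(-2\right) = 14$)
$-367071 - \left(r{\left(10 \right)} + C{\left(8 \right)} 119\right) = -367071 - \left(\left(2 - 10\right) + 14 \cdot 119\right) = -367071 - \left(\left(2 - 10\right) + 1666\right) = -367071 - \left(-8 + 1666\right) = -367071 - 1658 = -368729$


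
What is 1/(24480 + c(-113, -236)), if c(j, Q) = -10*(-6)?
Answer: 1/24540 ≈ 4.0750e-5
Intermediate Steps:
c(j, Q) = 60
1/(24480 + c(-113, -236)) = 1/(24480 + 60) = 1/24540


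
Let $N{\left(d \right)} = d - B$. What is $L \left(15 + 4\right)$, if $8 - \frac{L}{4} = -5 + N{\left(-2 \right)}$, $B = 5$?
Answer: $1520$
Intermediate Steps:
$N{\left(d \right)} = -5 + d$ ($N{\left(d \right)} = d - 5 = -5 + d$)
$L = 80$ ($L = 32 - 4 \left(-5 - 7\right) = 32 - -48 = 32 + 48 = 80$)
$L \left(15 + 4\right) = 80 \left(15 + 4\right) = 80 \cdot 19 = 1520$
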